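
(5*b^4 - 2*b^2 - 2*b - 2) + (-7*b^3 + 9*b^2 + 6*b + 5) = 5*b^4 - 7*b^3 + 7*b^2 + 4*b + 3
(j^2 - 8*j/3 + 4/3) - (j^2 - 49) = 151/3 - 8*j/3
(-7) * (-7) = 49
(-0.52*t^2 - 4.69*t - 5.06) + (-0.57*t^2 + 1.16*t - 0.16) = -1.09*t^2 - 3.53*t - 5.22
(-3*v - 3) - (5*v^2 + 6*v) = -5*v^2 - 9*v - 3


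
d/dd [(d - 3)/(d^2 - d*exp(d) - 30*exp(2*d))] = (d^2 - d*exp(d) + (d - 3)*(d*exp(d) - 2*d + 60*exp(2*d) + exp(d)) - 30*exp(2*d))/(-d^2 + d*exp(d) + 30*exp(2*d))^2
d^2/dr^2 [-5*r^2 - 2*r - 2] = -10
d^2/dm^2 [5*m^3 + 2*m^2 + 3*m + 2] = 30*m + 4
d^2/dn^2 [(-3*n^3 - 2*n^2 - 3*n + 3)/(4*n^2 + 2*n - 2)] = (-17*n^3 + 33*n^2 - 9*n + 4)/(8*n^6 + 12*n^5 - 6*n^4 - 11*n^3 + 3*n^2 + 3*n - 1)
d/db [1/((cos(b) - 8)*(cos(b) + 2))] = 2*(cos(b) - 3)*sin(b)/((cos(b) - 8)^2*(cos(b) + 2)^2)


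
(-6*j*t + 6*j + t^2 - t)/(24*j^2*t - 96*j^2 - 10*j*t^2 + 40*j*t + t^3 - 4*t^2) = (t - 1)/(-4*j*t + 16*j + t^2 - 4*t)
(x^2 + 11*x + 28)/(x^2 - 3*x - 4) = (x^2 + 11*x + 28)/(x^2 - 3*x - 4)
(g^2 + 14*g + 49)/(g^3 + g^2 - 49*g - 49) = (g + 7)/(g^2 - 6*g - 7)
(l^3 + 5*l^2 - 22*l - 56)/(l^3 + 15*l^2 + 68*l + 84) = (l - 4)/(l + 6)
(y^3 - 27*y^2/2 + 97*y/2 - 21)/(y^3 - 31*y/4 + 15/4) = 2*(y^2 - 13*y + 42)/(2*y^2 + y - 15)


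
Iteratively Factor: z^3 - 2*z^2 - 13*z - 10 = (z + 2)*(z^2 - 4*z - 5) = (z + 1)*(z + 2)*(z - 5)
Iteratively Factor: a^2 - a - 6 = (a + 2)*(a - 3)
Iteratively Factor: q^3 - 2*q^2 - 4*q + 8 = (q + 2)*(q^2 - 4*q + 4) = (q - 2)*(q + 2)*(q - 2)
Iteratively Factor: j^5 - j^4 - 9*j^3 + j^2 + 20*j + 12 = (j - 3)*(j^4 + 2*j^3 - 3*j^2 - 8*j - 4) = (j - 3)*(j - 2)*(j^3 + 4*j^2 + 5*j + 2) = (j - 3)*(j - 2)*(j + 2)*(j^2 + 2*j + 1) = (j - 3)*(j - 2)*(j + 1)*(j + 2)*(j + 1)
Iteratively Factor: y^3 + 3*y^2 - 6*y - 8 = (y + 4)*(y^2 - y - 2) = (y + 1)*(y + 4)*(y - 2)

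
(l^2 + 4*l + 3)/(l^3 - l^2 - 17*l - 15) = 1/(l - 5)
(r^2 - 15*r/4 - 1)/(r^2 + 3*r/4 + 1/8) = 2*(r - 4)/(2*r + 1)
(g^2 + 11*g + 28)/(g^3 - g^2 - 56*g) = (g + 4)/(g*(g - 8))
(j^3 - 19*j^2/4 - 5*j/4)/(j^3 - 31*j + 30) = j*(4*j + 1)/(4*(j^2 + 5*j - 6))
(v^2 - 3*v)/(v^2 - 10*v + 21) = v/(v - 7)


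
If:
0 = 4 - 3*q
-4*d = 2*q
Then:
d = -2/3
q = 4/3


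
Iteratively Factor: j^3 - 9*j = (j)*(j^2 - 9) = j*(j + 3)*(j - 3)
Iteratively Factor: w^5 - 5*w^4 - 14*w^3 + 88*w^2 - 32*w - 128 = (w - 4)*(w^4 - w^3 - 18*w^2 + 16*w + 32) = (w - 4)^2*(w^3 + 3*w^2 - 6*w - 8) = (w - 4)^2*(w + 1)*(w^2 + 2*w - 8) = (w - 4)^2*(w - 2)*(w + 1)*(w + 4)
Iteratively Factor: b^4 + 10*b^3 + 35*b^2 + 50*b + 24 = (b + 3)*(b^3 + 7*b^2 + 14*b + 8) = (b + 1)*(b + 3)*(b^2 + 6*b + 8) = (b + 1)*(b + 3)*(b + 4)*(b + 2)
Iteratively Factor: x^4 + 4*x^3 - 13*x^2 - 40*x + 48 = (x + 4)*(x^3 - 13*x + 12) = (x - 3)*(x + 4)*(x^2 + 3*x - 4) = (x - 3)*(x + 4)^2*(x - 1)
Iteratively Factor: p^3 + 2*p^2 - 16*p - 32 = (p + 4)*(p^2 - 2*p - 8) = (p + 2)*(p + 4)*(p - 4)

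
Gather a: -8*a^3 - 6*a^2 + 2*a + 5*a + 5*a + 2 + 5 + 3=-8*a^3 - 6*a^2 + 12*a + 10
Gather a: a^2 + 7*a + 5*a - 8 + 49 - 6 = a^2 + 12*a + 35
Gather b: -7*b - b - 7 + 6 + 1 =-8*b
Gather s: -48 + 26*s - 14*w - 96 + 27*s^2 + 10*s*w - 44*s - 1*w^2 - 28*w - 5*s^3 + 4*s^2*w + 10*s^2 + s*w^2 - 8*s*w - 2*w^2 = -5*s^3 + s^2*(4*w + 37) + s*(w^2 + 2*w - 18) - 3*w^2 - 42*w - 144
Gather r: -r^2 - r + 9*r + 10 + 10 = -r^2 + 8*r + 20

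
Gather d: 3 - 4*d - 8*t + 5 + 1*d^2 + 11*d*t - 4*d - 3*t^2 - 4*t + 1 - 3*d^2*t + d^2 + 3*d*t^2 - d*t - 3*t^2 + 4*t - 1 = d^2*(2 - 3*t) + d*(3*t^2 + 10*t - 8) - 6*t^2 - 8*t + 8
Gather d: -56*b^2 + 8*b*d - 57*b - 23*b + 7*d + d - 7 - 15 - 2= -56*b^2 - 80*b + d*(8*b + 8) - 24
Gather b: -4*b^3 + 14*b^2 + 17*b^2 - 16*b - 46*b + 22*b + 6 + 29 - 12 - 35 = -4*b^3 + 31*b^2 - 40*b - 12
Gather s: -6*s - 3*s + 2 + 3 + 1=6 - 9*s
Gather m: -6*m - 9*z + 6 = -6*m - 9*z + 6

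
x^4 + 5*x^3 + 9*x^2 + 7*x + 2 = (x + 1)^3*(x + 2)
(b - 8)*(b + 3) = b^2 - 5*b - 24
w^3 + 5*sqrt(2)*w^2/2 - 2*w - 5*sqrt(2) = (w - sqrt(2))*(w + sqrt(2))*(w + 5*sqrt(2)/2)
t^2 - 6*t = t*(t - 6)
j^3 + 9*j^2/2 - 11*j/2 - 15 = (j - 2)*(j + 3/2)*(j + 5)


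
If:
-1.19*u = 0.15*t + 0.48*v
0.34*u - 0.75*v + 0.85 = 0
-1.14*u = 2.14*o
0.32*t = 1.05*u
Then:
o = 0.15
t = -0.94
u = -0.29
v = 1.00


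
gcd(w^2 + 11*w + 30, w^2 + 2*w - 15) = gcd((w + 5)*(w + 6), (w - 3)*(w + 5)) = w + 5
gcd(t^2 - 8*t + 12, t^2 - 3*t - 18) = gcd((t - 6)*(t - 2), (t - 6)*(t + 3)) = t - 6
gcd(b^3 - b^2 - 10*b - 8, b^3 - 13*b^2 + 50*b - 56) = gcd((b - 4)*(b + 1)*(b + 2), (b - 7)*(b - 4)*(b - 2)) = b - 4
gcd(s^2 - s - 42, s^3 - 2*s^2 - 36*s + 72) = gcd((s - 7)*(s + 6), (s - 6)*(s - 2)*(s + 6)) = s + 6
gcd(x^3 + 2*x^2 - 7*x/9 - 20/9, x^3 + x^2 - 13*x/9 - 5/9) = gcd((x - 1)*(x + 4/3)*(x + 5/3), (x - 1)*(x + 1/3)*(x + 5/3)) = x^2 + 2*x/3 - 5/3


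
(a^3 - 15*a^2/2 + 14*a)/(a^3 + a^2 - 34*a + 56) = a*(2*a - 7)/(2*(a^2 + 5*a - 14))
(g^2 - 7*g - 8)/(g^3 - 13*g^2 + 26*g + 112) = (g + 1)/(g^2 - 5*g - 14)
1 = 1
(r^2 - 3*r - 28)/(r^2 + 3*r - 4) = (r - 7)/(r - 1)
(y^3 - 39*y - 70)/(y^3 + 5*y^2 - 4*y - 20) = (y - 7)/(y - 2)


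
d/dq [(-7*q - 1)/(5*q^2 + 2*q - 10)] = (35*q^2 + 10*q + 72)/(25*q^4 + 20*q^3 - 96*q^2 - 40*q + 100)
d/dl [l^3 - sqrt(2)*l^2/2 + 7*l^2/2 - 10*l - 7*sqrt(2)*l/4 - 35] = 3*l^2 - sqrt(2)*l + 7*l - 10 - 7*sqrt(2)/4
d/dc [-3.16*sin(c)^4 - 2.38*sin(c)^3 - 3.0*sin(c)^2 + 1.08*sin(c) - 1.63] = (-12.64*sin(c)^3 - 7.14*sin(c)^2 - 6.0*sin(c) + 1.08)*cos(c)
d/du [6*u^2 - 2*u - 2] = 12*u - 2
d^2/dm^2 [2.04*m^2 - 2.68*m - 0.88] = 4.08000000000000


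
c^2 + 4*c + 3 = (c + 1)*(c + 3)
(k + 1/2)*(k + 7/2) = k^2 + 4*k + 7/4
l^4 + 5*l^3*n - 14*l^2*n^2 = l^2*(l - 2*n)*(l + 7*n)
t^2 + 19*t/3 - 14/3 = (t - 2/3)*(t + 7)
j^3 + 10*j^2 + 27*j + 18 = (j + 1)*(j + 3)*(j + 6)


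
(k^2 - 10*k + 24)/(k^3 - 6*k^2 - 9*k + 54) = (k - 4)/(k^2 - 9)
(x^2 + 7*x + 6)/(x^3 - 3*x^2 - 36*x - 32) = (x + 6)/(x^2 - 4*x - 32)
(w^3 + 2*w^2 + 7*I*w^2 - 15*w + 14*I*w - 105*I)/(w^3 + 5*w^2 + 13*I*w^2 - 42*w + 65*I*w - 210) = (w - 3)/(w + 6*I)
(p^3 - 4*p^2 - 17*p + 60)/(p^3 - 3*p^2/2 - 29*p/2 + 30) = 2*(p - 5)/(2*p - 5)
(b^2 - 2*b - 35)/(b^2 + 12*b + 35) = (b - 7)/(b + 7)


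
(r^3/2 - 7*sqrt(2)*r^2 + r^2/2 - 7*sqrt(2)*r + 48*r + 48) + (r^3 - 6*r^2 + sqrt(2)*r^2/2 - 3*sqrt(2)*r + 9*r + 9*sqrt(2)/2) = 3*r^3/2 - 13*sqrt(2)*r^2/2 - 11*r^2/2 - 10*sqrt(2)*r + 57*r + 9*sqrt(2)/2 + 48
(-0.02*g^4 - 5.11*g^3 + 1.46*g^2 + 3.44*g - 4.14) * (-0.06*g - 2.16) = 0.0012*g^5 + 0.3498*g^4 + 10.95*g^3 - 3.36*g^2 - 7.182*g + 8.9424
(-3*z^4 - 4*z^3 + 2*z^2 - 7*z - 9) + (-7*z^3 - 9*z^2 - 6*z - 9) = -3*z^4 - 11*z^3 - 7*z^2 - 13*z - 18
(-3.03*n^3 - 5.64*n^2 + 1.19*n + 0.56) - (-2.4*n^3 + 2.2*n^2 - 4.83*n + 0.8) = -0.63*n^3 - 7.84*n^2 + 6.02*n - 0.24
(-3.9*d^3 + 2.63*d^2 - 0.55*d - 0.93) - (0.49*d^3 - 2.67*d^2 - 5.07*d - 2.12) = -4.39*d^3 + 5.3*d^2 + 4.52*d + 1.19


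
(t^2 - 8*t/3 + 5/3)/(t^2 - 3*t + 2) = (t - 5/3)/(t - 2)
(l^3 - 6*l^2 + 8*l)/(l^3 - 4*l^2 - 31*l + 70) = l*(l - 4)/(l^2 - 2*l - 35)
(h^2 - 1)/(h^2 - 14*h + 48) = (h^2 - 1)/(h^2 - 14*h + 48)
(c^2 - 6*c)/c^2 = (c - 6)/c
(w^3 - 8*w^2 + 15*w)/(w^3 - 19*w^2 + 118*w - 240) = w*(w - 3)/(w^2 - 14*w + 48)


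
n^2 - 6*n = n*(n - 6)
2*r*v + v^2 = v*(2*r + v)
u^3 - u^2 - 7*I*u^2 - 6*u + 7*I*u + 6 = (u - 1)*(u - 6*I)*(u - I)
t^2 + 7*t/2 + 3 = (t + 3/2)*(t + 2)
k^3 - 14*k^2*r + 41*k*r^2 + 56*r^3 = (k - 8*r)*(k - 7*r)*(k + r)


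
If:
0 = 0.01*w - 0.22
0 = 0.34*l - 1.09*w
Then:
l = 70.53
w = 22.00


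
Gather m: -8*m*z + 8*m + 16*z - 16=m*(8 - 8*z) + 16*z - 16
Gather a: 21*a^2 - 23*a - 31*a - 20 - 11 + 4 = 21*a^2 - 54*a - 27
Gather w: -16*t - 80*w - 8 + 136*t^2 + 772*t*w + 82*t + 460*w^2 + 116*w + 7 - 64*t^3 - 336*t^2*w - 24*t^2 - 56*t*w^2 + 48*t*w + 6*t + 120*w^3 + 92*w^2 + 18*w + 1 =-64*t^3 + 112*t^2 + 72*t + 120*w^3 + w^2*(552 - 56*t) + w*(-336*t^2 + 820*t + 54)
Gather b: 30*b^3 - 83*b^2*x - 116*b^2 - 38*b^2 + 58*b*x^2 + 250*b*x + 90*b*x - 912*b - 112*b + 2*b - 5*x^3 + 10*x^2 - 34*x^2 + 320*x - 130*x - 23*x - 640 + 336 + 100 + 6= 30*b^3 + b^2*(-83*x - 154) + b*(58*x^2 + 340*x - 1022) - 5*x^3 - 24*x^2 + 167*x - 198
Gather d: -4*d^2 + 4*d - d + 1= -4*d^2 + 3*d + 1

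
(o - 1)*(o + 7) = o^2 + 6*o - 7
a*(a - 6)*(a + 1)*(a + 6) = a^4 + a^3 - 36*a^2 - 36*a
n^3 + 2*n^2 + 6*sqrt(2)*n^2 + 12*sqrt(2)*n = n*(n + 2)*(n + 6*sqrt(2))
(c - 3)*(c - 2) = c^2 - 5*c + 6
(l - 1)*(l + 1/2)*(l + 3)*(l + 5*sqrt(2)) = l^4 + 5*l^3/2 + 5*sqrt(2)*l^3 - 2*l^2 + 25*sqrt(2)*l^2/2 - 10*sqrt(2)*l - 3*l/2 - 15*sqrt(2)/2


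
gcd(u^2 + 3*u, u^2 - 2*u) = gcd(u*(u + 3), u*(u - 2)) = u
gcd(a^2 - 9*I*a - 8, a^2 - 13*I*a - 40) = a - 8*I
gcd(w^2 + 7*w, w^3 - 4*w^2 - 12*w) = w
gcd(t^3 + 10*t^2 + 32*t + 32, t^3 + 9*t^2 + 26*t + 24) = t^2 + 6*t + 8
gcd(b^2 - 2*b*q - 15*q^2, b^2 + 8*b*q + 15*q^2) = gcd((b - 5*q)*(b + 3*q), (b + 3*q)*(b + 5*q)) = b + 3*q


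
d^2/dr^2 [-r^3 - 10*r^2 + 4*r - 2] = -6*r - 20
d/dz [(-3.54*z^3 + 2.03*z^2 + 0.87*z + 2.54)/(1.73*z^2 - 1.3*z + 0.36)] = (-6.1242*z^4 + 9.204*z^3 - 7.9673*z^2 - 7.3268*z + 3.6152)/(2.9929*z^4 - 4.498*z^3 + 2.9356*z^2 - 0.936*z + 0.1296)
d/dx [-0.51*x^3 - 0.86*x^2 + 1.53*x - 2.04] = -1.53*x^2 - 1.72*x + 1.53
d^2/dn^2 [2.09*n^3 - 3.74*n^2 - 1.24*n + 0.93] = 12.54*n - 7.48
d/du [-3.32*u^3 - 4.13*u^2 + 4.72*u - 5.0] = -9.96*u^2 - 8.26*u + 4.72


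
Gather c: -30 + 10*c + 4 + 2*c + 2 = 12*c - 24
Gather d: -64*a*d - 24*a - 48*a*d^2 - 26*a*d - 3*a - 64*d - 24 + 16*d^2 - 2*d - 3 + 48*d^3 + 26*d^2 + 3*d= -27*a + 48*d^3 + d^2*(42 - 48*a) + d*(-90*a - 63) - 27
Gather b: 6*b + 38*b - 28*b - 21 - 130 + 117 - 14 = 16*b - 48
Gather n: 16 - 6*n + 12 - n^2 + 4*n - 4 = -n^2 - 2*n + 24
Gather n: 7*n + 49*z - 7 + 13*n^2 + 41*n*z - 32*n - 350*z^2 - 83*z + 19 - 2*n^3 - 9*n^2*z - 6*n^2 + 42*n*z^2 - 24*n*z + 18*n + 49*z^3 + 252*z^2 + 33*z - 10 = -2*n^3 + n^2*(7 - 9*z) + n*(42*z^2 + 17*z - 7) + 49*z^3 - 98*z^2 - z + 2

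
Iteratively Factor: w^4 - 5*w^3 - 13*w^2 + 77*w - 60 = (w + 4)*(w^3 - 9*w^2 + 23*w - 15) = (w - 5)*(w + 4)*(w^2 - 4*w + 3) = (w - 5)*(w - 3)*(w + 4)*(w - 1)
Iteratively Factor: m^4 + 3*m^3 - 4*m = (m + 2)*(m^3 + m^2 - 2*m) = (m - 1)*(m + 2)*(m^2 + 2*m) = m*(m - 1)*(m + 2)*(m + 2)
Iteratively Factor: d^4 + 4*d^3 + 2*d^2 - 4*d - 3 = (d + 1)*(d^3 + 3*d^2 - d - 3) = (d - 1)*(d + 1)*(d^2 + 4*d + 3) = (d - 1)*(d + 1)*(d + 3)*(d + 1)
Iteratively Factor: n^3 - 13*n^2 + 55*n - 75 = (n - 5)*(n^2 - 8*n + 15) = (n - 5)^2*(n - 3)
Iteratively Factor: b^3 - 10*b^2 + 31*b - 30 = (b - 3)*(b^2 - 7*b + 10) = (b - 3)*(b - 2)*(b - 5)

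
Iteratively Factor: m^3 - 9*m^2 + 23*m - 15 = (m - 5)*(m^2 - 4*m + 3) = (m - 5)*(m - 1)*(m - 3)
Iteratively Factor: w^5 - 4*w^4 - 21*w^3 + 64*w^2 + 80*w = (w + 1)*(w^4 - 5*w^3 - 16*w^2 + 80*w) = (w + 1)*(w + 4)*(w^3 - 9*w^2 + 20*w) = (w - 4)*(w + 1)*(w + 4)*(w^2 - 5*w) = w*(w - 4)*(w + 1)*(w + 4)*(w - 5)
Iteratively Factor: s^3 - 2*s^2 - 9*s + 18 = (s - 3)*(s^2 + s - 6) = (s - 3)*(s - 2)*(s + 3)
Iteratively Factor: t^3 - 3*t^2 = (t)*(t^2 - 3*t) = t*(t - 3)*(t)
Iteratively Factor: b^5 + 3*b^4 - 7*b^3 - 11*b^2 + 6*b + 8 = (b - 1)*(b^4 + 4*b^3 - 3*b^2 - 14*b - 8) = (b - 1)*(b + 1)*(b^3 + 3*b^2 - 6*b - 8) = (b - 1)*(b + 1)^2*(b^2 + 2*b - 8) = (b - 2)*(b - 1)*(b + 1)^2*(b + 4)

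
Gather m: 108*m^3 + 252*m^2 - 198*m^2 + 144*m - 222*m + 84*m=108*m^3 + 54*m^2 + 6*m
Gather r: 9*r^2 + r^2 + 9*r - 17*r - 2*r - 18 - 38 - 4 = 10*r^2 - 10*r - 60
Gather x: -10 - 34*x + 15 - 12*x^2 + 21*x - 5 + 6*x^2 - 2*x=-6*x^2 - 15*x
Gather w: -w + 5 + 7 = 12 - w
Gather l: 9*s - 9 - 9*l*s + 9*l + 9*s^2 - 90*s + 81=l*(9 - 9*s) + 9*s^2 - 81*s + 72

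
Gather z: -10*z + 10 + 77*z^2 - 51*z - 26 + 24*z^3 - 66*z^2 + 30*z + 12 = 24*z^3 + 11*z^2 - 31*z - 4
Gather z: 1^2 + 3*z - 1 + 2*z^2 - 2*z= 2*z^2 + z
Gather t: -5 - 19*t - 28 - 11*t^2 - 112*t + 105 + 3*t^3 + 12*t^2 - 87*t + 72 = 3*t^3 + t^2 - 218*t + 144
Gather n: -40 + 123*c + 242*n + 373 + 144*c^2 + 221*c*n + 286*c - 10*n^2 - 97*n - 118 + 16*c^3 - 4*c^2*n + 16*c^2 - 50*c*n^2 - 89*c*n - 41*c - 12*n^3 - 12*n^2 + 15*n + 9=16*c^3 + 160*c^2 + 368*c - 12*n^3 + n^2*(-50*c - 22) + n*(-4*c^2 + 132*c + 160) + 224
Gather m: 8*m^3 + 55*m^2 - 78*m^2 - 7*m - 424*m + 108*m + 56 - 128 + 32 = 8*m^3 - 23*m^2 - 323*m - 40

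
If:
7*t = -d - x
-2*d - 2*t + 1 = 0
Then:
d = x/6 + 7/12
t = -x/6 - 1/12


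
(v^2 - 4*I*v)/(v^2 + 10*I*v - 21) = v*(v - 4*I)/(v^2 + 10*I*v - 21)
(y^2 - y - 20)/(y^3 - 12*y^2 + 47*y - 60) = (y + 4)/(y^2 - 7*y + 12)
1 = 1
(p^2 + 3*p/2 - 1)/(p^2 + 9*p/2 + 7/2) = (2*p^2 + 3*p - 2)/(2*p^2 + 9*p + 7)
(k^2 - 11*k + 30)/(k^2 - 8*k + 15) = (k - 6)/(k - 3)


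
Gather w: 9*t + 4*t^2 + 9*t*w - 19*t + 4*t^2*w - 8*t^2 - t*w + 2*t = -4*t^2 - 8*t + w*(4*t^2 + 8*t)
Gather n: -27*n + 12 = 12 - 27*n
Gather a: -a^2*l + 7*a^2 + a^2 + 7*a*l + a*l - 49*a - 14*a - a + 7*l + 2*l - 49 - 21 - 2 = a^2*(8 - l) + a*(8*l - 64) + 9*l - 72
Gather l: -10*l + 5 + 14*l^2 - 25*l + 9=14*l^2 - 35*l + 14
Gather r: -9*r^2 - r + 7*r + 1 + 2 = -9*r^2 + 6*r + 3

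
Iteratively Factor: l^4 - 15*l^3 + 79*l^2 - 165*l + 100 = (l - 4)*(l^3 - 11*l^2 + 35*l - 25) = (l - 4)*(l - 1)*(l^2 - 10*l + 25) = (l - 5)*(l - 4)*(l - 1)*(l - 5)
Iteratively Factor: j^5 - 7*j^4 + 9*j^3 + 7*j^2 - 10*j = (j - 5)*(j^4 - 2*j^3 - j^2 + 2*j) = (j - 5)*(j - 1)*(j^3 - j^2 - 2*j) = (j - 5)*(j - 1)*(j + 1)*(j^2 - 2*j) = (j - 5)*(j - 2)*(j - 1)*(j + 1)*(j)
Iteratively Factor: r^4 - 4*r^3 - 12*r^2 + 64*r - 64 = (r - 4)*(r^3 - 12*r + 16) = (r - 4)*(r - 2)*(r^2 + 2*r - 8) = (r - 4)*(r - 2)*(r + 4)*(r - 2)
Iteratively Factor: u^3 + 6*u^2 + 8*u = (u + 4)*(u^2 + 2*u) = u*(u + 4)*(u + 2)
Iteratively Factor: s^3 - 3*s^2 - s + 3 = (s - 3)*(s^2 - 1) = (s - 3)*(s - 1)*(s + 1)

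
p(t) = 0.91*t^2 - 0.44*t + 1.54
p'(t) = 1.82*t - 0.44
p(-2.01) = 6.10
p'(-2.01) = -4.10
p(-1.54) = 4.38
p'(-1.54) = -3.24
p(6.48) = 36.90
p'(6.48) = 11.35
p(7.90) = 54.86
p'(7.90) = 13.94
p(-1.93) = 5.78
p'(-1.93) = -3.95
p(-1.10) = 3.13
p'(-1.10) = -2.44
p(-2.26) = 7.18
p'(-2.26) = -4.55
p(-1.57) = 4.47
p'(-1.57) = -3.30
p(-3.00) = 11.05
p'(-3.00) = -5.90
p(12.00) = 127.30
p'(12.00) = 21.40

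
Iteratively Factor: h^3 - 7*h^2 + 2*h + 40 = (h - 4)*(h^2 - 3*h - 10) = (h - 4)*(h + 2)*(h - 5)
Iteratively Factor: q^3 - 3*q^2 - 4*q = (q)*(q^2 - 3*q - 4) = q*(q + 1)*(q - 4)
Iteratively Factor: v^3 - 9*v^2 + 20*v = (v - 5)*(v^2 - 4*v) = (v - 5)*(v - 4)*(v)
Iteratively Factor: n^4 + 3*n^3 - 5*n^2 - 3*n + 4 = (n - 1)*(n^3 + 4*n^2 - n - 4) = (n - 1)^2*(n^2 + 5*n + 4) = (n - 1)^2*(n + 4)*(n + 1)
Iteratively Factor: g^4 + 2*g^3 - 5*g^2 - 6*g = (g + 1)*(g^3 + g^2 - 6*g) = g*(g + 1)*(g^2 + g - 6) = g*(g - 2)*(g + 1)*(g + 3)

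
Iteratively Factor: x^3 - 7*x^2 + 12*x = (x - 3)*(x^2 - 4*x) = (x - 4)*(x - 3)*(x)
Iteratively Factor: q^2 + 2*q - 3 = (q + 3)*(q - 1)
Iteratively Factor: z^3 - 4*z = (z - 2)*(z^2 + 2*z) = (z - 2)*(z + 2)*(z)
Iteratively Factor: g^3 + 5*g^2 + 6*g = (g + 3)*(g^2 + 2*g) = g*(g + 3)*(g + 2)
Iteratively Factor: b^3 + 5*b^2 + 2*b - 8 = (b - 1)*(b^2 + 6*b + 8) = (b - 1)*(b + 2)*(b + 4)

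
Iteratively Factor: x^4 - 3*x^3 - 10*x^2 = (x + 2)*(x^3 - 5*x^2) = (x - 5)*(x + 2)*(x^2) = x*(x - 5)*(x + 2)*(x)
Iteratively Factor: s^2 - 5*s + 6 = (s - 3)*(s - 2)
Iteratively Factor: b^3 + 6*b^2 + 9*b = (b)*(b^2 + 6*b + 9) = b*(b + 3)*(b + 3)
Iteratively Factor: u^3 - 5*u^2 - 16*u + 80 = (u - 4)*(u^2 - u - 20) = (u - 5)*(u - 4)*(u + 4)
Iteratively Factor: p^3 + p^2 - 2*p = (p - 1)*(p^2 + 2*p) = (p - 1)*(p + 2)*(p)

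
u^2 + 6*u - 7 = (u - 1)*(u + 7)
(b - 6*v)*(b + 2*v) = b^2 - 4*b*v - 12*v^2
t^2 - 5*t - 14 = (t - 7)*(t + 2)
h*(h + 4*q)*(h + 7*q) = h^3 + 11*h^2*q + 28*h*q^2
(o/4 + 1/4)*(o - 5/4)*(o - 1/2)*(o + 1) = o^4/4 + o^3/16 - 15*o^2/32 - o/8 + 5/32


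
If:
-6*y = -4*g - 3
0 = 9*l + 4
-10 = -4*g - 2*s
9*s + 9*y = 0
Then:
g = 33/8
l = -4/9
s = -13/4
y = 13/4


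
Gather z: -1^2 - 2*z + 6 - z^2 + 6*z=-z^2 + 4*z + 5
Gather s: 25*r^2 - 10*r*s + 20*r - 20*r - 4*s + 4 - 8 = 25*r^2 + s*(-10*r - 4) - 4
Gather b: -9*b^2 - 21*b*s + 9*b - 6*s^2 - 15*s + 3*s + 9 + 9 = -9*b^2 + b*(9 - 21*s) - 6*s^2 - 12*s + 18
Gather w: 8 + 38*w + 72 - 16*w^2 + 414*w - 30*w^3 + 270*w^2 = -30*w^3 + 254*w^2 + 452*w + 80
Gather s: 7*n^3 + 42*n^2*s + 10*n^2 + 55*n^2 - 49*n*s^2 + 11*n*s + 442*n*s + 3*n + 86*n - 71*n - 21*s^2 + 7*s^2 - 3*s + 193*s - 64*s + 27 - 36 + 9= 7*n^3 + 65*n^2 + 18*n + s^2*(-49*n - 14) + s*(42*n^2 + 453*n + 126)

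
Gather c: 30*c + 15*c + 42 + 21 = 45*c + 63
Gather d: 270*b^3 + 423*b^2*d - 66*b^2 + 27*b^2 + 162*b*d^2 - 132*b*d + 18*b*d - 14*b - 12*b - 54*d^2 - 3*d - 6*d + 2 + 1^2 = 270*b^3 - 39*b^2 - 26*b + d^2*(162*b - 54) + d*(423*b^2 - 114*b - 9) + 3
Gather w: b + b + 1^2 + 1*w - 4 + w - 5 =2*b + 2*w - 8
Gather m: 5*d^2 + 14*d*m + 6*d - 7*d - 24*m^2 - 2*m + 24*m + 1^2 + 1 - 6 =5*d^2 - d - 24*m^2 + m*(14*d + 22) - 4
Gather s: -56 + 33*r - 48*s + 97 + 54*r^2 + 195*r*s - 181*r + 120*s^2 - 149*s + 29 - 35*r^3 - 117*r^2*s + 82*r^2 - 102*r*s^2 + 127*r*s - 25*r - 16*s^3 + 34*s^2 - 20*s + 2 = -35*r^3 + 136*r^2 - 173*r - 16*s^3 + s^2*(154 - 102*r) + s*(-117*r^2 + 322*r - 217) + 72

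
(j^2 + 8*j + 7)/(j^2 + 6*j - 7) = (j + 1)/(j - 1)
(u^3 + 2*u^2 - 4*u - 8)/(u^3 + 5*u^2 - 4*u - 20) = (u + 2)/(u + 5)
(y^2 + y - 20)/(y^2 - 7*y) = (y^2 + y - 20)/(y*(y - 7))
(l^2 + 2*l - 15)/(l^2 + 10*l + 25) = (l - 3)/(l + 5)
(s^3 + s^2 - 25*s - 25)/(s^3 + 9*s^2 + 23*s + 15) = (s - 5)/(s + 3)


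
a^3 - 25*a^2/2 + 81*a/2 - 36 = (a - 8)*(a - 3)*(a - 3/2)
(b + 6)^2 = b^2 + 12*b + 36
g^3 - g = g*(g - 1)*(g + 1)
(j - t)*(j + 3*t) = j^2 + 2*j*t - 3*t^2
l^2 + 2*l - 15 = (l - 3)*(l + 5)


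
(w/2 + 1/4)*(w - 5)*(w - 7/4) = w^3/2 - 25*w^2/8 + 43*w/16 + 35/16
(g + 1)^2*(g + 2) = g^3 + 4*g^2 + 5*g + 2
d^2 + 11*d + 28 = (d + 4)*(d + 7)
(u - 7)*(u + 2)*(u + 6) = u^3 + u^2 - 44*u - 84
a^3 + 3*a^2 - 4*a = a*(a - 1)*(a + 4)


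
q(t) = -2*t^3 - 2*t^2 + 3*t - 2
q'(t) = -6*t^2 - 4*t + 3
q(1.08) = -3.61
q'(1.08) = -8.32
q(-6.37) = 414.69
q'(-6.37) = -214.98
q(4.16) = -168.11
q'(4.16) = -117.47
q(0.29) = -1.35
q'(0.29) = 1.34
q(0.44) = -1.24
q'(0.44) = 0.08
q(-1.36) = -4.75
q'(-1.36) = -2.66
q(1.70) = -12.51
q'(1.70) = -21.14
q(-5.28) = 220.80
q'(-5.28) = -143.15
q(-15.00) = 6253.00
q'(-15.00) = -1287.00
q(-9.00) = 1267.00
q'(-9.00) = -447.00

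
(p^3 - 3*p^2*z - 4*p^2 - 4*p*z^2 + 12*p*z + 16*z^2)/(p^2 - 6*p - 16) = (-p^3 + 3*p^2*z + 4*p^2 + 4*p*z^2 - 12*p*z - 16*z^2)/(-p^2 + 6*p + 16)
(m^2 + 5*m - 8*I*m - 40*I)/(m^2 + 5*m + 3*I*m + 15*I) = (m - 8*I)/(m + 3*I)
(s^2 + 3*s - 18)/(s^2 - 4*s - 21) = (-s^2 - 3*s + 18)/(-s^2 + 4*s + 21)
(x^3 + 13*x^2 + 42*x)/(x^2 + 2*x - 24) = x*(x + 7)/(x - 4)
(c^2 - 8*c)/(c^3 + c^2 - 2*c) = (c - 8)/(c^2 + c - 2)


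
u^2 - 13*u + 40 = (u - 8)*(u - 5)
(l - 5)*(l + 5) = l^2 - 25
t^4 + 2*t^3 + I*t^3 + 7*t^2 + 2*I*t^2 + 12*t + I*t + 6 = (t + 1)^2*(t - 2*I)*(t + 3*I)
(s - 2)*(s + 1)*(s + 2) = s^3 + s^2 - 4*s - 4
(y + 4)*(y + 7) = y^2 + 11*y + 28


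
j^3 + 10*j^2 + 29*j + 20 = (j + 1)*(j + 4)*(j + 5)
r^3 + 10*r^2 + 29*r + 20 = (r + 1)*(r + 4)*(r + 5)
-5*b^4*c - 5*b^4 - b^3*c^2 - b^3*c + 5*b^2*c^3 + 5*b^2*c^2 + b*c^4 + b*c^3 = (-b + c)*(b + c)*(5*b + c)*(b*c + b)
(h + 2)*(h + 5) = h^2 + 7*h + 10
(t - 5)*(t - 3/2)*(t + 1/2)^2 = t^4 - 11*t^3/2 + 5*t^2/4 + 47*t/8 + 15/8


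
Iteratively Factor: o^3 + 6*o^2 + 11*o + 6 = (o + 2)*(o^2 + 4*o + 3) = (o + 2)*(o + 3)*(o + 1)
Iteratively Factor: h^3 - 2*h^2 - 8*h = (h)*(h^2 - 2*h - 8) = h*(h + 2)*(h - 4)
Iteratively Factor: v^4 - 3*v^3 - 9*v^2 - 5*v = (v + 1)*(v^3 - 4*v^2 - 5*v) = v*(v + 1)*(v^2 - 4*v - 5) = v*(v - 5)*(v + 1)*(v + 1)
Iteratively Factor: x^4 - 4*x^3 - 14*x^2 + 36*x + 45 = (x - 5)*(x^3 + x^2 - 9*x - 9) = (x - 5)*(x + 3)*(x^2 - 2*x - 3) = (x - 5)*(x - 3)*(x + 3)*(x + 1)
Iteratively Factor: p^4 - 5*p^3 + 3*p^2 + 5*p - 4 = (p + 1)*(p^3 - 6*p^2 + 9*p - 4) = (p - 1)*(p + 1)*(p^2 - 5*p + 4) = (p - 1)^2*(p + 1)*(p - 4)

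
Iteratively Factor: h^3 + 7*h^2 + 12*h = (h)*(h^2 + 7*h + 12) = h*(h + 4)*(h + 3)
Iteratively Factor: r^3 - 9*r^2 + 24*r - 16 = (r - 4)*(r^2 - 5*r + 4) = (r - 4)^2*(r - 1)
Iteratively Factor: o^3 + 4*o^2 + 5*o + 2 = (o + 1)*(o^2 + 3*o + 2) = (o + 1)*(o + 2)*(o + 1)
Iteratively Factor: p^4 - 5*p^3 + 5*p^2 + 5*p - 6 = (p - 2)*(p^3 - 3*p^2 - p + 3) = (p - 2)*(p + 1)*(p^2 - 4*p + 3) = (p - 3)*(p - 2)*(p + 1)*(p - 1)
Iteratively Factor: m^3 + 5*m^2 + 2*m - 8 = (m + 2)*(m^2 + 3*m - 4) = (m + 2)*(m + 4)*(m - 1)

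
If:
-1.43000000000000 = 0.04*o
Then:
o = -35.75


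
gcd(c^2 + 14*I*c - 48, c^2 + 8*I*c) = c + 8*I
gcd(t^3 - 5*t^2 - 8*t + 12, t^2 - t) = t - 1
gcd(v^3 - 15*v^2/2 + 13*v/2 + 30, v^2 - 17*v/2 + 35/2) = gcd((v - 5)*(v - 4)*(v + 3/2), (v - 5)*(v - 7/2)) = v - 5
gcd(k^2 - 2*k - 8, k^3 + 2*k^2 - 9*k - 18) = k + 2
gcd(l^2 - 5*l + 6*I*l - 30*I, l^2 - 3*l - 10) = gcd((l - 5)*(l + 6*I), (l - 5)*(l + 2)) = l - 5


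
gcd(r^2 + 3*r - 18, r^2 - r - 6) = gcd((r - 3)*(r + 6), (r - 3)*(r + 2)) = r - 3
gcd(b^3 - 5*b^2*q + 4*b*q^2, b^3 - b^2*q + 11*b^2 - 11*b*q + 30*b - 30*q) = -b + q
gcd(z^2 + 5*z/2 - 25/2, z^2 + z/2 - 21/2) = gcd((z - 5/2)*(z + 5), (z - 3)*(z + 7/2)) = 1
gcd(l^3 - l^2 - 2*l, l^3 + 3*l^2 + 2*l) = l^2 + l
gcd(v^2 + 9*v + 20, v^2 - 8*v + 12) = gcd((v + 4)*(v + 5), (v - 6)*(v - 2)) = 1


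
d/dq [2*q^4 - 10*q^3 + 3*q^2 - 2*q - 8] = 8*q^3 - 30*q^2 + 6*q - 2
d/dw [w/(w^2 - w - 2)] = (w^2 - w*(2*w - 1) - w - 2)/(-w^2 + w + 2)^2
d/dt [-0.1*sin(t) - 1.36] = -0.1*cos(t)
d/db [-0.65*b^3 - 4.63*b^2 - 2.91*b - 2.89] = -1.95*b^2 - 9.26*b - 2.91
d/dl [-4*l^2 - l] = -8*l - 1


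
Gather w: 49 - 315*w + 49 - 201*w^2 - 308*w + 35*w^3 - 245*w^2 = 35*w^3 - 446*w^2 - 623*w + 98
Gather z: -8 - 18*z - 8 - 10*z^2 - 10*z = -10*z^2 - 28*z - 16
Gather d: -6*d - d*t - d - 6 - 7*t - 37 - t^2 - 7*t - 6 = d*(-t - 7) - t^2 - 14*t - 49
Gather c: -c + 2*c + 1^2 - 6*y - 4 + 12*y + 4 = c + 6*y + 1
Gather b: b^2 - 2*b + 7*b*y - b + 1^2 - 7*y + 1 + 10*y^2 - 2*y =b^2 + b*(7*y - 3) + 10*y^2 - 9*y + 2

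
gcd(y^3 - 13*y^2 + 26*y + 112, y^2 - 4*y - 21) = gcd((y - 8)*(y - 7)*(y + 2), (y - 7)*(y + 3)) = y - 7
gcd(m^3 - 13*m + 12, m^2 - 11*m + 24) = m - 3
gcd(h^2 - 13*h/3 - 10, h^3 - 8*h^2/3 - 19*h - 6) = h - 6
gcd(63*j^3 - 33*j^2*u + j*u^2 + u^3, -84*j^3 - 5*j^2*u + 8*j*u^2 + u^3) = -21*j^2 + 4*j*u + u^2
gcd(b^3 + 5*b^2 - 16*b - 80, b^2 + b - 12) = b + 4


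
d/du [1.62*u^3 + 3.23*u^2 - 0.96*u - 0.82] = 4.86*u^2 + 6.46*u - 0.96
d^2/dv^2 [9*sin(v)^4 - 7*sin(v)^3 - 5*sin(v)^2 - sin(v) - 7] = -144*sin(v)^4 + 63*sin(v)^3 + 128*sin(v)^2 - 41*sin(v) - 10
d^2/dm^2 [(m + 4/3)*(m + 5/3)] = 2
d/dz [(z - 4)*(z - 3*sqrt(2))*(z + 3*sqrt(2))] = 3*z^2 - 8*z - 18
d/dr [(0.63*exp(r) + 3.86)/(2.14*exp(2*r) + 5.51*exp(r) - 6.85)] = (-(0.63*exp(r) + 3.86)*(4.28*exp(r) + 5.51) + 1.3482*exp(2*r) + 3.4713*exp(r) - 4.3155)*exp(r)/(2.14*exp(2*r) + 5.51*exp(r) - 6.85)^2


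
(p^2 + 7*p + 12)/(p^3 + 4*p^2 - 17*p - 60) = (p + 4)/(p^2 + p - 20)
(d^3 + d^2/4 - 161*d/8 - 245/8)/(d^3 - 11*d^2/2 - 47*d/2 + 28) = (4*d^2 - 13*d - 35)/(4*(d^2 - 9*d + 8))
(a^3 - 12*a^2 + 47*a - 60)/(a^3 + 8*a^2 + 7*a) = (a^3 - 12*a^2 + 47*a - 60)/(a*(a^2 + 8*a + 7))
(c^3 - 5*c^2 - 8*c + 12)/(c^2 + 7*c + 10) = (c^2 - 7*c + 6)/(c + 5)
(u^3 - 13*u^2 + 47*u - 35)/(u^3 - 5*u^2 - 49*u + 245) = (u - 1)/(u + 7)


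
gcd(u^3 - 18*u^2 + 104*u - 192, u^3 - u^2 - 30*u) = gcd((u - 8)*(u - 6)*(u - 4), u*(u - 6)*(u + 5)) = u - 6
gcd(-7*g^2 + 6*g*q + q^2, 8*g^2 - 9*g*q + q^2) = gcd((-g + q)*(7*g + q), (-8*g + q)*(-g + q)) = -g + q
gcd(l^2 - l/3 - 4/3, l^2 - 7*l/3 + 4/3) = l - 4/3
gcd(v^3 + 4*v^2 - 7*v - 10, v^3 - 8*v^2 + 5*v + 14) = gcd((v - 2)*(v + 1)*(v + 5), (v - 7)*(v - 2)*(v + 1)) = v^2 - v - 2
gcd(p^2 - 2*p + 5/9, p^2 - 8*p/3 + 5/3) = p - 5/3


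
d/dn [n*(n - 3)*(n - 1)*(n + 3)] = 4*n^3 - 3*n^2 - 18*n + 9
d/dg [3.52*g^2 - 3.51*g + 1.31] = 7.04*g - 3.51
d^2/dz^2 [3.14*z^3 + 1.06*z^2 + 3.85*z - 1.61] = 18.84*z + 2.12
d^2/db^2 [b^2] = 2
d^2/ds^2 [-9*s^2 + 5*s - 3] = -18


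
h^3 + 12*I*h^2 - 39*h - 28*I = (h + I)*(h + 4*I)*(h + 7*I)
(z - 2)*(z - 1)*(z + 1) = z^3 - 2*z^2 - z + 2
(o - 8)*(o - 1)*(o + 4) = o^3 - 5*o^2 - 28*o + 32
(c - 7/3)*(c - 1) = c^2 - 10*c/3 + 7/3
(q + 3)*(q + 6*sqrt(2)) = q^2 + 3*q + 6*sqrt(2)*q + 18*sqrt(2)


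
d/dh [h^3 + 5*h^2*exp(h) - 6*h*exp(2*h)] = 5*h^2*exp(h) + 3*h^2 - 12*h*exp(2*h) + 10*h*exp(h) - 6*exp(2*h)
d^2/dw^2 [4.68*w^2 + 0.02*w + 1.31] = 9.36000000000000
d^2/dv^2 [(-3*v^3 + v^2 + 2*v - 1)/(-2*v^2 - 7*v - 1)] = 6*(49*v^3 + 27*v^2 + 21*v + 20)/(8*v^6 + 84*v^5 + 306*v^4 + 427*v^3 + 153*v^2 + 21*v + 1)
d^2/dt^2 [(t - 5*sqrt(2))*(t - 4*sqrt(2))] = 2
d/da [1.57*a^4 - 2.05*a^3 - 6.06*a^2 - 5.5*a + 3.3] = 6.28*a^3 - 6.15*a^2 - 12.12*a - 5.5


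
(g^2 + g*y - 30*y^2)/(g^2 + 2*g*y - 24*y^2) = (-g + 5*y)/(-g + 4*y)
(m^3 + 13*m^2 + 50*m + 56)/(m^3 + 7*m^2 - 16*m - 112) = (m + 2)/(m - 4)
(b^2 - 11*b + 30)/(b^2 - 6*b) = (b - 5)/b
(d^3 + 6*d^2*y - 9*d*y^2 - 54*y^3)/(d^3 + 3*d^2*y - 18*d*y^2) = (d + 3*y)/d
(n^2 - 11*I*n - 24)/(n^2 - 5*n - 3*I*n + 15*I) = (n - 8*I)/(n - 5)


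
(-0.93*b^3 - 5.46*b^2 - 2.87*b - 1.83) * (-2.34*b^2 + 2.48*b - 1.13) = 2.1762*b^5 + 10.47*b^4 - 5.7741*b^3 + 3.3344*b^2 - 1.2953*b + 2.0679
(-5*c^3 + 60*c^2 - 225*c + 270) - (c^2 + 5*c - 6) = -5*c^3 + 59*c^2 - 230*c + 276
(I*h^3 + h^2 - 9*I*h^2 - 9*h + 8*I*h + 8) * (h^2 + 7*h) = I*h^5 + h^4 - 2*I*h^4 - 2*h^3 - 55*I*h^3 - 55*h^2 + 56*I*h^2 + 56*h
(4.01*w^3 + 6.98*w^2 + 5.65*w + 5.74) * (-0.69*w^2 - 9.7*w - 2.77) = -2.7669*w^5 - 43.7132*w^4 - 82.7122*w^3 - 78.1002*w^2 - 71.3285*w - 15.8998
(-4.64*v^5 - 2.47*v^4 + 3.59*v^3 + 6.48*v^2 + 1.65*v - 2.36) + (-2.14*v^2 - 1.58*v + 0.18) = -4.64*v^5 - 2.47*v^4 + 3.59*v^3 + 4.34*v^2 + 0.0699999999999998*v - 2.18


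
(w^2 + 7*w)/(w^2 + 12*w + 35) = w/(w + 5)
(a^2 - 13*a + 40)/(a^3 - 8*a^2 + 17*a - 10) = (a - 8)/(a^2 - 3*a + 2)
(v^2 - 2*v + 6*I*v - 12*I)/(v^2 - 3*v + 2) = (v + 6*I)/(v - 1)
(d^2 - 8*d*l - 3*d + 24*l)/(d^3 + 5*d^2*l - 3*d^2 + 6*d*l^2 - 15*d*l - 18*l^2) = (d - 8*l)/(d^2 + 5*d*l + 6*l^2)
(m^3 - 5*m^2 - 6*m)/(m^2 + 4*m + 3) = m*(m - 6)/(m + 3)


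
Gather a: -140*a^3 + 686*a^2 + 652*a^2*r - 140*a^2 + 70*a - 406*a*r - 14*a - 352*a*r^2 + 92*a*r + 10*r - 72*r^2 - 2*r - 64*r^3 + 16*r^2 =-140*a^3 + a^2*(652*r + 546) + a*(-352*r^2 - 314*r + 56) - 64*r^3 - 56*r^2 + 8*r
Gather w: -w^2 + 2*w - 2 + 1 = -w^2 + 2*w - 1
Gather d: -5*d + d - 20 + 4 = -4*d - 16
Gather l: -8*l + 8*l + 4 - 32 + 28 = 0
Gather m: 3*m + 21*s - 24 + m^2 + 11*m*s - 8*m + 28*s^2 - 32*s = m^2 + m*(11*s - 5) + 28*s^2 - 11*s - 24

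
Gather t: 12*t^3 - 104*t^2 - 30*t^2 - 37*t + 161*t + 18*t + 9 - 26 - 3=12*t^3 - 134*t^2 + 142*t - 20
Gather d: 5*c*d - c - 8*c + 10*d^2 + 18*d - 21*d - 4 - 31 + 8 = -9*c + 10*d^2 + d*(5*c - 3) - 27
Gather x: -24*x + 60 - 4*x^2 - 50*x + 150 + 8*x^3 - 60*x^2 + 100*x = 8*x^3 - 64*x^2 + 26*x + 210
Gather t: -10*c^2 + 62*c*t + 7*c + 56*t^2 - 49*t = -10*c^2 + 7*c + 56*t^2 + t*(62*c - 49)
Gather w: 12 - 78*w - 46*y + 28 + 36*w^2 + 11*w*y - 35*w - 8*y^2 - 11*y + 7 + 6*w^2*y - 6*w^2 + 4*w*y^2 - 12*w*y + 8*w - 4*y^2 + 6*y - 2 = w^2*(6*y + 30) + w*(4*y^2 - y - 105) - 12*y^2 - 51*y + 45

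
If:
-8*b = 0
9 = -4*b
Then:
No Solution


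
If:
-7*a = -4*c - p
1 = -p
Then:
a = 4*c/7 - 1/7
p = -1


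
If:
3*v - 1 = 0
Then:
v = 1/3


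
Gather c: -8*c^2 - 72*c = -8*c^2 - 72*c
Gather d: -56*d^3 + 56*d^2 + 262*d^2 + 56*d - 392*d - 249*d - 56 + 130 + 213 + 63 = -56*d^3 + 318*d^2 - 585*d + 350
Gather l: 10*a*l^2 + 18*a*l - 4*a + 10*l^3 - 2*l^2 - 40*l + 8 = -4*a + 10*l^3 + l^2*(10*a - 2) + l*(18*a - 40) + 8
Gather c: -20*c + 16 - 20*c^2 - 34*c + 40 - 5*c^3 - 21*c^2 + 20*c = -5*c^3 - 41*c^2 - 34*c + 56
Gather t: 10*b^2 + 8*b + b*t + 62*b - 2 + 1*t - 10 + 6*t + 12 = 10*b^2 + 70*b + t*(b + 7)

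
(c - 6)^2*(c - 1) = c^3 - 13*c^2 + 48*c - 36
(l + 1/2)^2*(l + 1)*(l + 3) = l^4 + 5*l^3 + 29*l^2/4 + 4*l + 3/4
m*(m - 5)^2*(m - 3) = m^4 - 13*m^3 + 55*m^2 - 75*m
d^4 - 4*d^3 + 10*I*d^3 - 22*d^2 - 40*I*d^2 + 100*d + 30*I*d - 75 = (d - 3)*(d - 1)*(d + 5*I)^2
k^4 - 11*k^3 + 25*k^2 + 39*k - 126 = (k - 7)*(k - 3)^2*(k + 2)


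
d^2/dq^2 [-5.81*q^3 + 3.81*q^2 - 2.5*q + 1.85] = 7.62 - 34.86*q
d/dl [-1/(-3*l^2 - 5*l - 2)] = (-6*l - 5)/(3*l^2 + 5*l + 2)^2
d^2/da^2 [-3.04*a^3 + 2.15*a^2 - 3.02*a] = 4.3 - 18.24*a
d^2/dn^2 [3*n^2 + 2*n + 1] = 6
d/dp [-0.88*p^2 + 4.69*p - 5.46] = 4.69 - 1.76*p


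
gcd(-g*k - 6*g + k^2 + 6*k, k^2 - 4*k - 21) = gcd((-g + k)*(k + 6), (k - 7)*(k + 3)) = 1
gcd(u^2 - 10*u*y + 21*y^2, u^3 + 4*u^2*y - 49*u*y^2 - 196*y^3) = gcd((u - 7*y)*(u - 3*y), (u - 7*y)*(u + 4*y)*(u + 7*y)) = -u + 7*y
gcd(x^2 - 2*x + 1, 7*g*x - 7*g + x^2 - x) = x - 1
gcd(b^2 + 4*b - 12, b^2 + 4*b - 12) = b^2 + 4*b - 12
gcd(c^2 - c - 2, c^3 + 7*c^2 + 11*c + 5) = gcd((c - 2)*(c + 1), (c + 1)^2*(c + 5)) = c + 1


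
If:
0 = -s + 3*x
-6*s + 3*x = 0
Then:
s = 0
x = 0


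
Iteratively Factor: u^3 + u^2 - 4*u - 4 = (u - 2)*(u^2 + 3*u + 2) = (u - 2)*(u + 1)*(u + 2)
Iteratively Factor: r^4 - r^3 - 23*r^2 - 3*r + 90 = (r + 3)*(r^3 - 4*r^2 - 11*r + 30) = (r - 5)*(r + 3)*(r^2 + r - 6) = (r - 5)*(r - 2)*(r + 3)*(r + 3)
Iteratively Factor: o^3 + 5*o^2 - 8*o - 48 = (o + 4)*(o^2 + o - 12) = (o - 3)*(o + 4)*(o + 4)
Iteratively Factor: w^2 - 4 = (w + 2)*(w - 2)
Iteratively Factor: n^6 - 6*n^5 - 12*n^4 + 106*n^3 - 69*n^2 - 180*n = (n - 5)*(n^5 - n^4 - 17*n^3 + 21*n^2 + 36*n) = (n - 5)*(n + 1)*(n^4 - 2*n^3 - 15*n^2 + 36*n) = (n - 5)*(n - 3)*(n + 1)*(n^3 + n^2 - 12*n) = (n - 5)*(n - 3)*(n + 1)*(n + 4)*(n^2 - 3*n) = (n - 5)*(n - 3)^2*(n + 1)*(n + 4)*(n)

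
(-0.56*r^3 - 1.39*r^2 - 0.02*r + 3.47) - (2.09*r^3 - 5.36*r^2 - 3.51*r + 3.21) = -2.65*r^3 + 3.97*r^2 + 3.49*r + 0.26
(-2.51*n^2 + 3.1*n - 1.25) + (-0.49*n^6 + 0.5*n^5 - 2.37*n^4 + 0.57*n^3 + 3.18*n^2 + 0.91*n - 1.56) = -0.49*n^6 + 0.5*n^5 - 2.37*n^4 + 0.57*n^3 + 0.67*n^2 + 4.01*n - 2.81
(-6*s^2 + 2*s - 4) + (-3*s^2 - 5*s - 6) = -9*s^2 - 3*s - 10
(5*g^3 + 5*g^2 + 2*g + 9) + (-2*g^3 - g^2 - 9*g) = 3*g^3 + 4*g^2 - 7*g + 9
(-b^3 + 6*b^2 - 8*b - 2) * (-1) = b^3 - 6*b^2 + 8*b + 2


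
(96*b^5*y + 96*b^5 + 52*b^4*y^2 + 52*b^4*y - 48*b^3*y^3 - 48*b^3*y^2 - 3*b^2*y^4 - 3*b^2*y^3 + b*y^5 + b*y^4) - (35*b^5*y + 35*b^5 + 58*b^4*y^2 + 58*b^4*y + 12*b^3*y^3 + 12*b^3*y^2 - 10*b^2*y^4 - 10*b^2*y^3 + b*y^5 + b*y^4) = 61*b^5*y + 61*b^5 - 6*b^4*y^2 - 6*b^4*y - 60*b^3*y^3 - 60*b^3*y^2 + 7*b^2*y^4 + 7*b^2*y^3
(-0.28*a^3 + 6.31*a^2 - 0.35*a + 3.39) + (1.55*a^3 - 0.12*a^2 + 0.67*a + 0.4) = 1.27*a^3 + 6.19*a^2 + 0.32*a + 3.79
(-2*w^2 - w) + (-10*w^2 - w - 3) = -12*w^2 - 2*w - 3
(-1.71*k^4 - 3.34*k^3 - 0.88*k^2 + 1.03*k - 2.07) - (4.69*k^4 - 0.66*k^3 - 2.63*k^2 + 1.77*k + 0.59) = -6.4*k^4 - 2.68*k^3 + 1.75*k^2 - 0.74*k - 2.66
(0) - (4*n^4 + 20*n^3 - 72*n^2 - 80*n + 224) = -4*n^4 - 20*n^3 + 72*n^2 + 80*n - 224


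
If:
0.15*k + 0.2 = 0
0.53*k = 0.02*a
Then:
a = -35.33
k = -1.33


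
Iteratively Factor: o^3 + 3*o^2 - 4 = (o - 1)*(o^2 + 4*o + 4) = (o - 1)*(o + 2)*(o + 2)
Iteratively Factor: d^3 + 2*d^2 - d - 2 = (d + 1)*(d^2 + d - 2) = (d + 1)*(d + 2)*(d - 1)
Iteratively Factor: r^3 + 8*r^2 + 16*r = (r + 4)*(r^2 + 4*r) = (r + 4)^2*(r)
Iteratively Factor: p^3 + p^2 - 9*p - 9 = (p + 3)*(p^2 - 2*p - 3) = (p + 1)*(p + 3)*(p - 3)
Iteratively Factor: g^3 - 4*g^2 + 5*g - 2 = (g - 2)*(g^2 - 2*g + 1) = (g - 2)*(g - 1)*(g - 1)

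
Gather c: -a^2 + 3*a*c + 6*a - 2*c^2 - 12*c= -a^2 + 6*a - 2*c^2 + c*(3*a - 12)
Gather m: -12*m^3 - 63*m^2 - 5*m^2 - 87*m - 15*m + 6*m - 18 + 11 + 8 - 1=-12*m^3 - 68*m^2 - 96*m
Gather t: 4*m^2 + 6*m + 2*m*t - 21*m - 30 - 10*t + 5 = 4*m^2 - 15*m + t*(2*m - 10) - 25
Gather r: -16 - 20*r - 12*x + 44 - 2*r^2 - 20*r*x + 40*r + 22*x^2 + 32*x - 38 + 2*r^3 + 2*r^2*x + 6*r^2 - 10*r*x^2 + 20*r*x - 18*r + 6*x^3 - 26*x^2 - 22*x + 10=2*r^3 + r^2*(2*x + 4) + r*(2 - 10*x^2) + 6*x^3 - 4*x^2 - 2*x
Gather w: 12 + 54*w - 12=54*w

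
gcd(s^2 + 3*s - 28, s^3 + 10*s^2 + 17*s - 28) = s + 7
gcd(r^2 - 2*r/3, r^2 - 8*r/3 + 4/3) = r - 2/3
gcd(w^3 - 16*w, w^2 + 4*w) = w^2 + 4*w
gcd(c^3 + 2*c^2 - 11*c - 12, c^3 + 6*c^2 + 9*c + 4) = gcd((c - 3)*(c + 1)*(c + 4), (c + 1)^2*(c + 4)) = c^2 + 5*c + 4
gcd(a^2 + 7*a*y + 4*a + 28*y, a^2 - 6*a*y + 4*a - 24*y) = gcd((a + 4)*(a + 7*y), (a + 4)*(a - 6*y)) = a + 4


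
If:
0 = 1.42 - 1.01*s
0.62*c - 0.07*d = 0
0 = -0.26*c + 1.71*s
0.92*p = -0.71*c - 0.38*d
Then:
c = 9.25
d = 81.90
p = -40.96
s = 1.41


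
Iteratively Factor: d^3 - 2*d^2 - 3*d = (d)*(d^2 - 2*d - 3) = d*(d + 1)*(d - 3)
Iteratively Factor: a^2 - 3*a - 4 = (a - 4)*(a + 1)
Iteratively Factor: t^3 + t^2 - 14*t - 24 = (t - 4)*(t^2 + 5*t + 6) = (t - 4)*(t + 2)*(t + 3)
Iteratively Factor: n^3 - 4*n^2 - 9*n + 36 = (n - 3)*(n^2 - n - 12) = (n - 3)*(n + 3)*(n - 4)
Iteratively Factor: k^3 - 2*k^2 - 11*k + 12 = (k - 4)*(k^2 + 2*k - 3) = (k - 4)*(k + 3)*(k - 1)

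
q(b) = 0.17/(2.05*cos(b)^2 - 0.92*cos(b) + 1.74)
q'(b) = 0.17*(4.1*sin(b)*cos(b) - 0.92*sin(b))/(2.05*cos(b)^2 - 0.92*cos(b) + 1.74)^2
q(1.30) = 0.10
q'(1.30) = 0.01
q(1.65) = 0.09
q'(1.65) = -0.06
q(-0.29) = 0.06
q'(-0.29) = -0.02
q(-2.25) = 0.05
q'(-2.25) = 0.05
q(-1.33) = 0.10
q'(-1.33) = -0.00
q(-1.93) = 0.07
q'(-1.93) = 0.07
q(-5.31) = 0.09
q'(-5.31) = 0.06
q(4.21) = 0.06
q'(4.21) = 0.06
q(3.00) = 0.04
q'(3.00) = -0.00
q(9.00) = 0.04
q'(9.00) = -0.02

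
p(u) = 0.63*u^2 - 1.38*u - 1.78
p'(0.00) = -1.38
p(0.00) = -1.78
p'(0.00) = -1.38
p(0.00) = -1.78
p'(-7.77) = -11.17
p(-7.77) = 46.98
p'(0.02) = -1.35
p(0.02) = -1.81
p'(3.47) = 2.99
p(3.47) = 1.02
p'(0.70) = -0.50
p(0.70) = -2.44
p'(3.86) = 3.48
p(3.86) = 2.28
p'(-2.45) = -4.47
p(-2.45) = 5.38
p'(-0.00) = -1.38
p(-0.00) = -1.78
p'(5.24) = 5.22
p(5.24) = 8.29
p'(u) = 1.26*u - 1.38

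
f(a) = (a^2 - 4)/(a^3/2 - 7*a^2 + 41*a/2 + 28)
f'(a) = 2*a/(a^3/2 - 7*a^2 + 41*a/2 + 28) + (a^2 - 4)*(-3*a^2/2 + 14*a - 41/2)/(a^3/2 - 7*a^2 + 41*a/2 + 28)^2 = 2*(-a^4 + 53*a^2 + 164)/(a^6 - 28*a^5 + 278*a^4 - 1036*a^3 + 113*a^2 + 4592*a + 3136)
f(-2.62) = -0.03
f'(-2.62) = 0.04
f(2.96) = 0.12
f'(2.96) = 0.17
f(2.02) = 0.00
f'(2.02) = 0.09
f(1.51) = -0.04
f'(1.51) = 0.07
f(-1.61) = 0.06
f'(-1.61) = 0.23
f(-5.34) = -0.07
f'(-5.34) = 0.00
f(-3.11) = -0.05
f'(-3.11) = 0.02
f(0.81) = -0.08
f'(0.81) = 0.06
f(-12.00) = -0.07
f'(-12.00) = 0.00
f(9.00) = 7.70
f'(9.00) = -10.52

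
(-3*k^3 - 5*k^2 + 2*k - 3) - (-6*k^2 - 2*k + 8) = -3*k^3 + k^2 + 4*k - 11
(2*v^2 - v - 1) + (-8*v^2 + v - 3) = -6*v^2 - 4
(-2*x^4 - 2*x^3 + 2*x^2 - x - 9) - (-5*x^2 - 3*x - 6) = -2*x^4 - 2*x^3 + 7*x^2 + 2*x - 3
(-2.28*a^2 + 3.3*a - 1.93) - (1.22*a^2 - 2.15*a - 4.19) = -3.5*a^2 + 5.45*a + 2.26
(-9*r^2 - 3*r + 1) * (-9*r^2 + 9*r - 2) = 81*r^4 - 54*r^3 - 18*r^2 + 15*r - 2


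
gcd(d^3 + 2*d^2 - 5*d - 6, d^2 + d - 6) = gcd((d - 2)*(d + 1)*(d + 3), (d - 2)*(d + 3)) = d^2 + d - 6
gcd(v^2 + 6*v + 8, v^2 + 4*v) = v + 4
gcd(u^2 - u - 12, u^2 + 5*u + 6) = u + 3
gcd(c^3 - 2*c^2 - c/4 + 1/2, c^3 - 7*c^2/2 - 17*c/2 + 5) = c - 1/2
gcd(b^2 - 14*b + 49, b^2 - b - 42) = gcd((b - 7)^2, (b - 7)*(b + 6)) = b - 7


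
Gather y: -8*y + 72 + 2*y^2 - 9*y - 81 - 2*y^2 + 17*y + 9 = 0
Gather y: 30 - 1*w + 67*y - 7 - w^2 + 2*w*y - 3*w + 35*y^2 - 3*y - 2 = -w^2 - 4*w + 35*y^2 + y*(2*w + 64) + 21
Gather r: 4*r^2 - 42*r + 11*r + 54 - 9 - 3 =4*r^2 - 31*r + 42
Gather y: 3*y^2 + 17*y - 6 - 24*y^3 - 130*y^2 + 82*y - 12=-24*y^3 - 127*y^2 + 99*y - 18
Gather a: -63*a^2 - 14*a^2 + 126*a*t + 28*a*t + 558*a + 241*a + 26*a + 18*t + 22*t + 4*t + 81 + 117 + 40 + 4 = -77*a^2 + a*(154*t + 825) + 44*t + 242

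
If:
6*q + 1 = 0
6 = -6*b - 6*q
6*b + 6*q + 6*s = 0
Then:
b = -5/6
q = -1/6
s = 1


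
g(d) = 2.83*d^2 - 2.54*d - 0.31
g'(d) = 5.66*d - 2.54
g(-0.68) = 2.73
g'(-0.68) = -6.39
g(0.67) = -0.74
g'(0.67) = 1.25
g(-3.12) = 35.16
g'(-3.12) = -20.20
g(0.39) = -0.87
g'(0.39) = -0.33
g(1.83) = 4.52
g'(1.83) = 7.82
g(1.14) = 0.47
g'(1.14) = 3.91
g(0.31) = -0.83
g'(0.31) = -0.79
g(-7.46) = 176.13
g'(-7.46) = -44.76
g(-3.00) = 32.78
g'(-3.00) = -19.52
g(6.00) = 86.33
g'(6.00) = 31.42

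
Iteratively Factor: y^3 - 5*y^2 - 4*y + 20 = (y + 2)*(y^2 - 7*y + 10) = (y - 2)*(y + 2)*(y - 5)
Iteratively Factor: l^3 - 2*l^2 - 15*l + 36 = (l + 4)*(l^2 - 6*l + 9) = (l - 3)*(l + 4)*(l - 3)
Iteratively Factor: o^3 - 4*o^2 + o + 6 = (o + 1)*(o^2 - 5*o + 6) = (o - 3)*(o + 1)*(o - 2)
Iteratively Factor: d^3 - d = (d - 1)*(d^2 + d) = (d - 1)*(d + 1)*(d)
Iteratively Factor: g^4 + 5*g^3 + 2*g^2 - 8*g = (g)*(g^3 + 5*g^2 + 2*g - 8) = g*(g - 1)*(g^2 + 6*g + 8) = g*(g - 1)*(g + 2)*(g + 4)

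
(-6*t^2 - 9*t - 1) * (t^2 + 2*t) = -6*t^4 - 21*t^3 - 19*t^2 - 2*t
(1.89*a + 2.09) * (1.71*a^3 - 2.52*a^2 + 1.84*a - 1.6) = 3.2319*a^4 - 1.1889*a^3 - 1.7892*a^2 + 0.8216*a - 3.344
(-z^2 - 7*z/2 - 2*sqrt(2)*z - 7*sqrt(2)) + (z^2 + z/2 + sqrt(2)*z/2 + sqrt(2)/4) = -3*z - 3*sqrt(2)*z/2 - 27*sqrt(2)/4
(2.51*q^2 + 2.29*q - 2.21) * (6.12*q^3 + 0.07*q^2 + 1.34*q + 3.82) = 15.3612*q^5 + 14.1905*q^4 - 10.0015*q^3 + 12.5021*q^2 + 5.7864*q - 8.4422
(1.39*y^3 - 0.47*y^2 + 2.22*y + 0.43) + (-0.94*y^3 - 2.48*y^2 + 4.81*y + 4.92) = 0.45*y^3 - 2.95*y^2 + 7.03*y + 5.35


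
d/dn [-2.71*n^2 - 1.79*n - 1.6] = -5.42*n - 1.79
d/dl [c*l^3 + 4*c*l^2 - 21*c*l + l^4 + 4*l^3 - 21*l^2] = 3*c*l^2 + 8*c*l - 21*c + 4*l^3 + 12*l^2 - 42*l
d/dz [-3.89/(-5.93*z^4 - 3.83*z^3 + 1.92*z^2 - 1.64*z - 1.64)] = (-92.2708*z^3 - 44.6961*z^2 + 14.9376*z - 6.3796)/(5.93*z^4 + 3.83*z^3 - 1.92*z^2 + 1.64*z + 1.64)^2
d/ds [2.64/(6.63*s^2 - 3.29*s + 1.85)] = (8.6856 - 35.0064*s)/(6.63*s^2 - 3.29*s + 1.85)^2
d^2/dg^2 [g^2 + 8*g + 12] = 2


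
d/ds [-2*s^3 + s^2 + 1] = 2*s*(1 - 3*s)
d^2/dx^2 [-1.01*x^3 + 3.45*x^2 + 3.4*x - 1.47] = 6.9 - 6.06*x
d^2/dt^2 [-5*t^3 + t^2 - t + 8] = 2 - 30*t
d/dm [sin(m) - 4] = cos(m)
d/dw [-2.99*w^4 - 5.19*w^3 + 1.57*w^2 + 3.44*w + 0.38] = -11.96*w^3 - 15.57*w^2 + 3.14*w + 3.44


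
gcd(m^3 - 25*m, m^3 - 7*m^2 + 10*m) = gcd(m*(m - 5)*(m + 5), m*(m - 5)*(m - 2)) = m^2 - 5*m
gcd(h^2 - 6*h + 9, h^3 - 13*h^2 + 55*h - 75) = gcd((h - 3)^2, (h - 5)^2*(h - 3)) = h - 3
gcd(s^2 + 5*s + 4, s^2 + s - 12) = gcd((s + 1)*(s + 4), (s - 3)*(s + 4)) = s + 4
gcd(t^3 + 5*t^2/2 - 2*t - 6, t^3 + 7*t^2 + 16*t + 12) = t^2 + 4*t + 4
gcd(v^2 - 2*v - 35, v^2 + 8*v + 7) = 1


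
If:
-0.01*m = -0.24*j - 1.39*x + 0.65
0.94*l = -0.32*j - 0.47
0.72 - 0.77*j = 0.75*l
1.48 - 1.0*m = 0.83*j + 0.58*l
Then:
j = 2.13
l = -1.22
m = 0.42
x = 0.10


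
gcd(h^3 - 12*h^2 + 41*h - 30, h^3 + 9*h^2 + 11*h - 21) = h - 1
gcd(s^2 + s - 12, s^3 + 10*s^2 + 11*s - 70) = 1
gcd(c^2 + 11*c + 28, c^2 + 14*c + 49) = c + 7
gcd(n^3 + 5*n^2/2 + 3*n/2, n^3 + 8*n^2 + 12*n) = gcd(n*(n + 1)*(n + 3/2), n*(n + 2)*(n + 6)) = n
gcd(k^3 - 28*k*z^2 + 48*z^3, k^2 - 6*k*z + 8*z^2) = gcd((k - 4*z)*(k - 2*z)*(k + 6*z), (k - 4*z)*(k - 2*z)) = k^2 - 6*k*z + 8*z^2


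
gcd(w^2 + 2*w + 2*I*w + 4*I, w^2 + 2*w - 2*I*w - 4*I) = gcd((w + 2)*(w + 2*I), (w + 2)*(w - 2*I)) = w + 2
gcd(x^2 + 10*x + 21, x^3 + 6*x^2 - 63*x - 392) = x + 7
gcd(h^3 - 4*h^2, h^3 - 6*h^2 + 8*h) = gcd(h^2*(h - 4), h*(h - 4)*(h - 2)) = h^2 - 4*h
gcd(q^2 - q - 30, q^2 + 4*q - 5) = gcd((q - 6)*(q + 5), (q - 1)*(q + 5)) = q + 5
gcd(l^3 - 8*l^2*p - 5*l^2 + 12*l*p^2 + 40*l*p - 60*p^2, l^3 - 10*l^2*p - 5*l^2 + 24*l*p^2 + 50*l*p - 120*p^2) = -l^2 + 6*l*p + 5*l - 30*p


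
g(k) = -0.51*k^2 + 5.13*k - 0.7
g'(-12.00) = 17.37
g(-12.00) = -135.70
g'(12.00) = -7.11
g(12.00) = -12.58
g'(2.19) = 2.90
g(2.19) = 8.09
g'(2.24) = 2.85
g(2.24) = 8.23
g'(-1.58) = 6.74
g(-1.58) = -10.08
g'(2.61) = 2.47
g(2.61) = 9.22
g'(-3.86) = 9.07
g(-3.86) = -28.10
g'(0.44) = 4.68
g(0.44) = 1.46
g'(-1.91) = 7.08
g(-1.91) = -12.36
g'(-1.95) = 7.12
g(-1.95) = -12.64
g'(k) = 5.13 - 1.02*k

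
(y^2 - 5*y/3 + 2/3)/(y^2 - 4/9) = 3*(y - 1)/(3*y + 2)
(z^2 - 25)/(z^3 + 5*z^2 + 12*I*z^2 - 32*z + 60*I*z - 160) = (z - 5)/(z^2 + 12*I*z - 32)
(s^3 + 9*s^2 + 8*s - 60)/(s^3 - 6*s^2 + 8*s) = (s^2 + 11*s + 30)/(s*(s - 4))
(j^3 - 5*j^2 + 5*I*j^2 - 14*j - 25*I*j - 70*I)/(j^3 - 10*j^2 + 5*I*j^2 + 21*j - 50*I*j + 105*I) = (j + 2)/(j - 3)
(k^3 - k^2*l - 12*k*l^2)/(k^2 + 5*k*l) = (k^2 - k*l - 12*l^2)/(k + 5*l)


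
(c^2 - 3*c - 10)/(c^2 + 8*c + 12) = (c - 5)/(c + 6)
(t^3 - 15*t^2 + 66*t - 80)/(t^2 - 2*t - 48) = (t^2 - 7*t + 10)/(t + 6)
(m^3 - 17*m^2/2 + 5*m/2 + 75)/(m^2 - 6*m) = m - 5/2 - 25/(2*m)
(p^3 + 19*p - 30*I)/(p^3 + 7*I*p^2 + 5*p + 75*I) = (p - 2*I)/(p + 5*I)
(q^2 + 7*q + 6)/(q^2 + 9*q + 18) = (q + 1)/(q + 3)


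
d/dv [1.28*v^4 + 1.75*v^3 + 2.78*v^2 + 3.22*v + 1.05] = 5.12*v^3 + 5.25*v^2 + 5.56*v + 3.22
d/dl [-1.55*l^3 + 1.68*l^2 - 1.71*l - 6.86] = -4.65*l^2 + 3.36*l - 1.71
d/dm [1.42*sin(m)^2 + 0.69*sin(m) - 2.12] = (2.84*sin(m) + 0.69)*cos(m)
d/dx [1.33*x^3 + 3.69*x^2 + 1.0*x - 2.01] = 3.99*x^2 + 7.38*x + 1.0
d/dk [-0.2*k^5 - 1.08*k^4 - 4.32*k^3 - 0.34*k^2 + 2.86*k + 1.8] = -1.0*k^4 - 4.32*k^3 - 12.96*k^2 - 0.68*k + 2.86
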